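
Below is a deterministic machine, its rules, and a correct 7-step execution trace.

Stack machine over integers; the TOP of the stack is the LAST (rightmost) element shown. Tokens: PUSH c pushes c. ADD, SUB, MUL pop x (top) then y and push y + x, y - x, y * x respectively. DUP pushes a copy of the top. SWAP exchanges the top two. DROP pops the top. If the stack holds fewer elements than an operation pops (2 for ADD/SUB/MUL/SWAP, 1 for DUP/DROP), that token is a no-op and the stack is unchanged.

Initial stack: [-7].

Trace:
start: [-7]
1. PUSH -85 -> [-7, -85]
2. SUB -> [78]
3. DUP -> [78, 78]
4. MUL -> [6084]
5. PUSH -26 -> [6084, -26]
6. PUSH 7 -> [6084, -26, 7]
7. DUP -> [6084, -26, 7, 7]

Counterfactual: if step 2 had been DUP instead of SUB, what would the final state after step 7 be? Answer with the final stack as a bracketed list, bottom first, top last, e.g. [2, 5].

(re-executing from step 2 with the substitution; state before step 2: [-7, -85])
2. DUP -> [-7, -85, -85]
3. DUP -> [-7, -85, -85, -85]
4. MUL -> [-7, -85, 7225]
5. PUSH -26 -> [-7, -85, 7225, -26]
6. PUSH 7 -> [-7, -85, 7225, -26, 7]
7. DUP -> [-7, -85, 7225, -26, 7, 7]

[-7, -85, 7225, -26, 7, 7]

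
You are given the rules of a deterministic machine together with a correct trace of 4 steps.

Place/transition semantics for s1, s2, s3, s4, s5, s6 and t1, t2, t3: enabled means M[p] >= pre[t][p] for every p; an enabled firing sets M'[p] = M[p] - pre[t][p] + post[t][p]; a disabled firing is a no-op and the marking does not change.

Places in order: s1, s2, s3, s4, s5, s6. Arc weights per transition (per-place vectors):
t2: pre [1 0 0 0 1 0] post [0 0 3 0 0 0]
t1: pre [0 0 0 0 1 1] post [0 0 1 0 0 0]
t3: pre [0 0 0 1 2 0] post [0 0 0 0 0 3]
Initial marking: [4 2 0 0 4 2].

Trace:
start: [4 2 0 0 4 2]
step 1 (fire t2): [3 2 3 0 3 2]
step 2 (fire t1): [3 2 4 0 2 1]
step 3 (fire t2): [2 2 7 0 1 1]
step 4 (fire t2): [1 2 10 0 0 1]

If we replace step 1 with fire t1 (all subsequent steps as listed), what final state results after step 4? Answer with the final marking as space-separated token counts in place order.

(re-executing from step 1 with the substitution; state before step 1: [4 2 0 0 4 2])
step 1 (fire t1): [4 2 1 0 3 1]
step 2 (fire t1): [4 2 2 0 2 0]
step 3 (fire t2): [3 2 5 0 1 0]
step 4 (fire t2): [2 2 8 0 0 0]

2 2 8 0 0 0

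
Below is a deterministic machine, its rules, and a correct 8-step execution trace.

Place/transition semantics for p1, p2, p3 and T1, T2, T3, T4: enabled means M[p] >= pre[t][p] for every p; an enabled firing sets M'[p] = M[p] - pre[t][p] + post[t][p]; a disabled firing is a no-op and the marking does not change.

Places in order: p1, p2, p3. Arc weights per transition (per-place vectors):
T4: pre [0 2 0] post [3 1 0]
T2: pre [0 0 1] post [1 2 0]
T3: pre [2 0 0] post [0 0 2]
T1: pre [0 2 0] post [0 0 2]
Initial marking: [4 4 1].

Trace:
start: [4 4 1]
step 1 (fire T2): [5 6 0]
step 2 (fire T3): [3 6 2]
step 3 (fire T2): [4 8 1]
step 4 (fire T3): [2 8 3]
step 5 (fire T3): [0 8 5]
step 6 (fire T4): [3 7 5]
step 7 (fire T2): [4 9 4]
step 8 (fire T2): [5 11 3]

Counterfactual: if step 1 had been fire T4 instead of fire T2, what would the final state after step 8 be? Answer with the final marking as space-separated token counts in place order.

7 8 4

(re-executing from step 1 with the substitution; state before step 1: [4 4 1])
step 1 (fire T4): [7 3 1]
step 2 (fire T3): [5 3 3]
step 3 (fire T2): [6 5 2]
step 4 (fire T3): [4 5 4]
step 5 (fire T3): [2 5 6]
step 6 (fire T4): [5 4 6]
step 7 (fire T2): [6 6 5]
step 8 (fire T2): [7 8 4]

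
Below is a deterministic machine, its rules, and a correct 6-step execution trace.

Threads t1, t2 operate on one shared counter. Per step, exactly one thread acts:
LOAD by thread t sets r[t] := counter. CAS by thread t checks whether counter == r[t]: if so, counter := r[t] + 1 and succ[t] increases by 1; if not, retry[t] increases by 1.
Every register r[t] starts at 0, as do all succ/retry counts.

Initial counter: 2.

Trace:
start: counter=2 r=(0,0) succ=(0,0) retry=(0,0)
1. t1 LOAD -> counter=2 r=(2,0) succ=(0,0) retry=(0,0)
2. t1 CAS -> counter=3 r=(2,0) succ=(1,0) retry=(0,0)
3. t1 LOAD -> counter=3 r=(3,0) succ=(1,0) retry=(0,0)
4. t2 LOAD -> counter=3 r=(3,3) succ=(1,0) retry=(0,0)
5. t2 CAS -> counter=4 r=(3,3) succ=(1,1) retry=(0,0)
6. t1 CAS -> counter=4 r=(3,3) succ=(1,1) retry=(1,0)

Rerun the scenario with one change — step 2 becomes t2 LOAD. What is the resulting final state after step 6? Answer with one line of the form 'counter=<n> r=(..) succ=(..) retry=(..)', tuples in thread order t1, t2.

(re-executing from step 2 with the substitution; state before step 2: counter=2 r=(2,0) succ=(0,0) retry=(0,0))
2. t2 LOAD -> counter=2 r=(2,2) succ=(0,0) retry=(0,0)
3. t1 LOAD -> counter=2 r=(2,2) succ=(0,0) retry=(0,0)
4. t2 LOAD -> counter=2 r=(2,2) succ=(0,0) retry=(0,0)
5. t2 CAS -> counter=3 r=(2,2) succ=(0,1) retry=(0,0)
6. t1 CAS -> counter=3 r=(2,2) succ=(0,1) retry=(1,0)

counter=3 r=(2,2) succ=(0,1) retry=(1,0)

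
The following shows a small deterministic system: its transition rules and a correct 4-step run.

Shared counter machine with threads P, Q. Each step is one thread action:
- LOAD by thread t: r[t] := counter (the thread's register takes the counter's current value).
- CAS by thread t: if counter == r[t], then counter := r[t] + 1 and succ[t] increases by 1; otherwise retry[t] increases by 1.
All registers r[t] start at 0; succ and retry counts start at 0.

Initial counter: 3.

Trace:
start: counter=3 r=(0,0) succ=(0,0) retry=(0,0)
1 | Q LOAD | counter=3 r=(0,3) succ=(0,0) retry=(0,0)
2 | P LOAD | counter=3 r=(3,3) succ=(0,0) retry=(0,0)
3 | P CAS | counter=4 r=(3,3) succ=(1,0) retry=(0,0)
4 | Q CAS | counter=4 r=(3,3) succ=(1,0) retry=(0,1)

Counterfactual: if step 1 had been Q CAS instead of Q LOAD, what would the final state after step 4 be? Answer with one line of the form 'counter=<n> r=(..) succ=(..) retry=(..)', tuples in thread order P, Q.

(re-executing from step 1 with the substitution; state before step 1: counter=3 r=(0,0) succ=(0,0) retry=(0,0))
1 | Q CAS | counter=3 r=(0,0) succ=(0,0) retry=(0,1)
2 | P LOAD | counter=3 r=(3,0) succ=(0,0) retry=(0,1)
3 | P CAS | counter=4 r=(3,0) succ=(1,0) retry=(0,1)
4 | Q CAS | counter=4 r=(3,0) succ=(1,0) retry=(0,2)

counter=4 r=(3,0) succ=(1,0) retry=(0,2)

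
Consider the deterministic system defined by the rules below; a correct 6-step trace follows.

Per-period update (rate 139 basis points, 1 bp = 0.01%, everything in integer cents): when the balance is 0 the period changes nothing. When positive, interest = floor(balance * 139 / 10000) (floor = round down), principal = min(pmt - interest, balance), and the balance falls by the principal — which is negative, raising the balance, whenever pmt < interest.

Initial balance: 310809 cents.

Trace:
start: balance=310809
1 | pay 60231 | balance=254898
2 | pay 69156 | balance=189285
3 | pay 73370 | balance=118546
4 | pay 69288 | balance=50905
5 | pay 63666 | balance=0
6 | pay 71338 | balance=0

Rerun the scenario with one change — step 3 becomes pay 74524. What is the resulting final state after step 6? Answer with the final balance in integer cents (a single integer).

(re-executing from step 3 with the substitution; state before step 3: balance=189285)
3 | pay 74524 | balance=117392
4 | pay 69288 | balance=49735
5 | pay 63666 | balance=0
6 | pay 71338 | balance=0

0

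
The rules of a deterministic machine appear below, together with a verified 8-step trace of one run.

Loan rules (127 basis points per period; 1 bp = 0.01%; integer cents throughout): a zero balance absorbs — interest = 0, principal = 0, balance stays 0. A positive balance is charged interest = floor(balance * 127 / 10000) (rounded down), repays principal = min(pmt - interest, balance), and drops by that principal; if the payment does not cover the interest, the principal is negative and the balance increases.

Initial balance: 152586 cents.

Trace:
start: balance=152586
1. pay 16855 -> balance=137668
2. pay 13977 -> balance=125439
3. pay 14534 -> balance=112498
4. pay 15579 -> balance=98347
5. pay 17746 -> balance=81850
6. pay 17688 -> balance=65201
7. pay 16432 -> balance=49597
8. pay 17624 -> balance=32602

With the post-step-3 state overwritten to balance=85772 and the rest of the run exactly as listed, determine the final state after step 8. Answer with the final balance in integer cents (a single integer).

4135

state after step 3 := balance=85772
4. pay 15579 -> balance=71282
5. pay 17746 -> balance=54441
6. pay 17688 -> balance=37444
7. pay 16432 -> balance=21487
8. pay 17624 -> balance=4135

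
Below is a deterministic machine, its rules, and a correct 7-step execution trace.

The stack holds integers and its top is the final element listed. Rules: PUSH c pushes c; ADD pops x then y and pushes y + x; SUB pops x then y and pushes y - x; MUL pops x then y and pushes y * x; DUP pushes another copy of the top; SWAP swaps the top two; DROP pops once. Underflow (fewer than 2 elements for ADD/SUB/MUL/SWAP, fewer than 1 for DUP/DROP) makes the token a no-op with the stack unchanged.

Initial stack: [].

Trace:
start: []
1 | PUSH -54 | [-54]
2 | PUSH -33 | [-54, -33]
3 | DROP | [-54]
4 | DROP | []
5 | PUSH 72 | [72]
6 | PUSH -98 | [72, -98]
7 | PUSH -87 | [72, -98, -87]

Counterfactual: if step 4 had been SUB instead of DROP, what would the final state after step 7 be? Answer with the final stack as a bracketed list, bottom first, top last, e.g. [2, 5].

(re-executing from step 4 with the substitution; state before step 4: [-54])
4 | SUB | [-54]
5 | PUSH 72 | [-54, 72]
6 | PUSH -98 | [-54, 72, -98]
7 | PUSH -87 | [-54, 72, -98, -87]

[-54, 72, -98, -87]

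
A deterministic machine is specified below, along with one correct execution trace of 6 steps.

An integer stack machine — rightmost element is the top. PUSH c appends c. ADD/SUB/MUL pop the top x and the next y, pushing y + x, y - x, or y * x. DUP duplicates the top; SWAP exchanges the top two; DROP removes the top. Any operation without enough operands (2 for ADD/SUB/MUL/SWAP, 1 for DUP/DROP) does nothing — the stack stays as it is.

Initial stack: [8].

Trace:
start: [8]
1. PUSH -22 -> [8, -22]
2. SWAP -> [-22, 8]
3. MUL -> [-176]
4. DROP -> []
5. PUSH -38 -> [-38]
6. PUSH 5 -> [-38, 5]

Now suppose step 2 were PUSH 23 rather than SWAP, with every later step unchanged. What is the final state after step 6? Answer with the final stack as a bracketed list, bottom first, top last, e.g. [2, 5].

(re-executing from step 2 with the substitution; state before step 2: [8, -22])
2. PUSH 23 -> [8, -22, 23]
3. MUL -> [8, -506]
4. DROP -> [8]
5. PUSH -38 -> [8, -38]
6. PUSH 5 -> [8, -38, 5]

[8, -38, 5]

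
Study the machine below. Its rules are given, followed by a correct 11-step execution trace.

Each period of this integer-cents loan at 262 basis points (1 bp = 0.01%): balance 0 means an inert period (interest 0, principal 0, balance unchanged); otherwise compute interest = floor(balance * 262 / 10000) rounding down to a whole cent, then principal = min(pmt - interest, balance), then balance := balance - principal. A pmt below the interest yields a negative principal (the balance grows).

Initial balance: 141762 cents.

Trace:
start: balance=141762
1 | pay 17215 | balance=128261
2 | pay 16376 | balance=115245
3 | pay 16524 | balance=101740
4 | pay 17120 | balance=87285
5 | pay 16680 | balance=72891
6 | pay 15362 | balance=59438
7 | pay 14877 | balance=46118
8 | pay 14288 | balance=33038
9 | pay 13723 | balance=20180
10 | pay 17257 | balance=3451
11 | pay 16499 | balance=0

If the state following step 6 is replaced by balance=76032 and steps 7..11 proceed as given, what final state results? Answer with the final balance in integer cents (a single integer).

state after step 6 := balance=76032
7 | pay 14877 | balance=63147
8 | pay 14288 | balance=50513
9 | pay 13723 | balance=38113
10 | pay 17257 | balance=21854
11 | pay 16499 | balance=5927

5927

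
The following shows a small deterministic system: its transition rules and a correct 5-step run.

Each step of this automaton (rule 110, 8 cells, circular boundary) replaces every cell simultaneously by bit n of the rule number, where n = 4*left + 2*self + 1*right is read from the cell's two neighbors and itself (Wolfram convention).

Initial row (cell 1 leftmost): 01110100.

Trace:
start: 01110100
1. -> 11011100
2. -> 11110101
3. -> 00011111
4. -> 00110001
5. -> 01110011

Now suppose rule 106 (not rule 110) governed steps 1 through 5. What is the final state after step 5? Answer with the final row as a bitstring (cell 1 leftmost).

00101101

(re-executing steps 1..5 under rule 106; state before step 1: 01110100)
1. -> 11011000
2. -> 11111001
3. -> 00001011
4. -> 00010111
5. -> 00101101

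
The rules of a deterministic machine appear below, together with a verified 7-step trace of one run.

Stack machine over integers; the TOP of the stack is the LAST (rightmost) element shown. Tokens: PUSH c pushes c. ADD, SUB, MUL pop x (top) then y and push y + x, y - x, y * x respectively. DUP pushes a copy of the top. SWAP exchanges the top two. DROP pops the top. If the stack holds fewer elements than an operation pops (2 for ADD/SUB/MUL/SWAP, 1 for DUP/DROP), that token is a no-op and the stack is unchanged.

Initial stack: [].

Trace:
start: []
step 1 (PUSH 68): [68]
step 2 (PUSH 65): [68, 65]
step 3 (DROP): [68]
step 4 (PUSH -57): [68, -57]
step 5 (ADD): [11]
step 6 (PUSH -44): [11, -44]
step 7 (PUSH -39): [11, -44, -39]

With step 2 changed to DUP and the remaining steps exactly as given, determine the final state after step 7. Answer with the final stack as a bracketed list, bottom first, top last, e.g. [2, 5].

[11, -44, -39]

(re-executing from step 2 with the substitution; state before step 2: [68])
step 2 (DUP): [68, 68]
step 3 (DROP): [68]
step 4 (PUSH -57): [68, -57]
step 5 (ADD): [11]
step 6 (PUSH -44): [11, -44]
step 7 (PUSH -39): [11, -44, -39]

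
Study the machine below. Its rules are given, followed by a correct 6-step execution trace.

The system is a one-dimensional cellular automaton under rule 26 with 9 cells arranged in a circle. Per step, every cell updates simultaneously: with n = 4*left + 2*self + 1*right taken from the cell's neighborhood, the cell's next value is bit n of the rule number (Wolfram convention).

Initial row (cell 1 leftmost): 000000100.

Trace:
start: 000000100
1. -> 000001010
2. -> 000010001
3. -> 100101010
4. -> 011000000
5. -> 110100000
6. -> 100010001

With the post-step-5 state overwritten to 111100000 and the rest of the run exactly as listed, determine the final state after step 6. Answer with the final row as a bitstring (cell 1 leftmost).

100010001

state after step 5 := 111100000
6. -> 100010001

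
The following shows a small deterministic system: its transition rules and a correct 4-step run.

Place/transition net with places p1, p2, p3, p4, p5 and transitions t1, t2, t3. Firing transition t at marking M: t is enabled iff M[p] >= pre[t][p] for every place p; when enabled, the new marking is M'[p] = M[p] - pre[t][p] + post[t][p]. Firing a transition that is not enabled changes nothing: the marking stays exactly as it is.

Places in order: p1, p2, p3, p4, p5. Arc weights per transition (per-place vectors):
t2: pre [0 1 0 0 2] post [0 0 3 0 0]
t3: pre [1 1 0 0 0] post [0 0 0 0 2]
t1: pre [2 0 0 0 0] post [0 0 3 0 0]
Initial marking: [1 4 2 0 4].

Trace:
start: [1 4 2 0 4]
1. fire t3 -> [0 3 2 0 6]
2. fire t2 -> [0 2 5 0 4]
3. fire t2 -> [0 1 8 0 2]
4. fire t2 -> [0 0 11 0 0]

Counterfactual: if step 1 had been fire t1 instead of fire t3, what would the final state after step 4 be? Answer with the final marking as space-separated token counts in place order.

1 2 8 0 0

(re-executing from step 1 with the substitution; state before step 1: [1 4 2 0 4])
1. fire t1 -> [1 4 2 0 4]
2. fire t2 -> [1 3 5 0 2]
3. fire t2 -> [1 2 8 0 0]
4. fire t2 -> [1 2 8 0 0]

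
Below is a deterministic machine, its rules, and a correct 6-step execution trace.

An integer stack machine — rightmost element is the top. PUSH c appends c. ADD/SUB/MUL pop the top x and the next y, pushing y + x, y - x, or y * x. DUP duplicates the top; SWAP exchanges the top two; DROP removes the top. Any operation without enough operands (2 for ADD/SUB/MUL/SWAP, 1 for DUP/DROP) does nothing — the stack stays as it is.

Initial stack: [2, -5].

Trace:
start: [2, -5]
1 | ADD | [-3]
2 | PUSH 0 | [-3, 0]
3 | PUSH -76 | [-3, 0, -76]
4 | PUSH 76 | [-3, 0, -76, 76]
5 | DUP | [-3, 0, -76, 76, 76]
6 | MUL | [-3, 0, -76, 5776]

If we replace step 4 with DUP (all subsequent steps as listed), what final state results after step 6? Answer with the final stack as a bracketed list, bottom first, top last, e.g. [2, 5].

(re-executing from step 4 with the substitution; state before step 4: [-3, 0, -76])
4 | DUP | [-3, 0, -76, -76]
5 | DUP | [-3, 0, -76, -76, -76]
6 | MUL | [-3, 0, -76, 5776]

[-3, 0, -76, 5776]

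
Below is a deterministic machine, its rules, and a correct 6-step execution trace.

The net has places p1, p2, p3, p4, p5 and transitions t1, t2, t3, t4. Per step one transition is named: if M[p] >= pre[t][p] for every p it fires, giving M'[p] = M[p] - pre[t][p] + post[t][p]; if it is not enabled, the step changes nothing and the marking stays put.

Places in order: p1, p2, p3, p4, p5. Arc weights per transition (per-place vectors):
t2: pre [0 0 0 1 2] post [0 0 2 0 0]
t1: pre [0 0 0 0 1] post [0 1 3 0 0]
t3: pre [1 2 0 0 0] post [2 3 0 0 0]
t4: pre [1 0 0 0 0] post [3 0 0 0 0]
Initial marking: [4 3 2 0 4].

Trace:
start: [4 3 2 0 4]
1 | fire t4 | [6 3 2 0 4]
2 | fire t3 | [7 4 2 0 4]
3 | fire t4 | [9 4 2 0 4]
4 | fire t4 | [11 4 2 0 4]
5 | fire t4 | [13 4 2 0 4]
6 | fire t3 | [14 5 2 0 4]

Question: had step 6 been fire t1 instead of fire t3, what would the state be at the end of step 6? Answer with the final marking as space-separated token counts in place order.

13 5 5 0 3

(re-executing from step 6 with the substitution; state before step 6: [13 4 2 0 4])
6 | fire t1 | [13 5 5 0 3]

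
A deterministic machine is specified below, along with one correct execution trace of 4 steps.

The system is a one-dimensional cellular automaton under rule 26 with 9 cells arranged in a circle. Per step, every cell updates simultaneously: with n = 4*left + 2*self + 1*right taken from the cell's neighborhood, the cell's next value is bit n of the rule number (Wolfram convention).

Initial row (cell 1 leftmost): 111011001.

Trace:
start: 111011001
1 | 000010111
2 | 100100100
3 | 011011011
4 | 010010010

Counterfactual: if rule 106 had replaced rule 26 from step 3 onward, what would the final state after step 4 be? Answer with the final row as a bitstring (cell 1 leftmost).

010010010

(re-executing steps 3..4 under rule 106; state before step 3: 100100100)
3 | 001001001
4 | 010010010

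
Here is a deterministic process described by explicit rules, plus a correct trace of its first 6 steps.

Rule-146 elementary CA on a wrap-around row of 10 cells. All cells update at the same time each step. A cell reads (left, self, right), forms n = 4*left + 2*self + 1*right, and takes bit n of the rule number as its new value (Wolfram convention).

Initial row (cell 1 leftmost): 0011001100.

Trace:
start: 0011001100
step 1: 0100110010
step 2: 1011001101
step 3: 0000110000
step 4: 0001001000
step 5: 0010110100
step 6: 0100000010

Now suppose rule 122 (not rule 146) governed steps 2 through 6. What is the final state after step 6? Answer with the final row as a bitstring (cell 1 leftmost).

1100000011

(re-executing steps 2..6 under rule 122; state before step 2: 0100110010)
step 2: 1011111101
step 3: 1110000111
step 4: 0011001100
step 5: 0111111110
step 6: 1100000011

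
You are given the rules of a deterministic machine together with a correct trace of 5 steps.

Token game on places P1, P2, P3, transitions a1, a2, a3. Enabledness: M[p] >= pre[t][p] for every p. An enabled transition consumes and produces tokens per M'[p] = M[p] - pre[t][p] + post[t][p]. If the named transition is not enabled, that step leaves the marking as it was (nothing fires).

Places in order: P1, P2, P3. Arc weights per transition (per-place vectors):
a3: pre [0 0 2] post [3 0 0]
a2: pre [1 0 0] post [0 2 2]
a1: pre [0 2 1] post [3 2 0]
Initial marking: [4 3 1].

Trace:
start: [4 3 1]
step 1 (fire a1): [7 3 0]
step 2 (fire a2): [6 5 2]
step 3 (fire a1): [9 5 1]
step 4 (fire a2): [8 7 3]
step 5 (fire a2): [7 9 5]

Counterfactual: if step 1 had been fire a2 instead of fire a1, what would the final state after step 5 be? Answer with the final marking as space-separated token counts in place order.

3 11 8

(re-executing from step 1 with the substitution; state before step 1: [4 3 1])
step 1 (fire a2): [3 5 3]
step 2 (fire a2): [2 7 5]
step 3 (fire a1): [5 7 4]
step 4 (fire a2): [4 9 6]
step 5 (fire a2): [3 11 8]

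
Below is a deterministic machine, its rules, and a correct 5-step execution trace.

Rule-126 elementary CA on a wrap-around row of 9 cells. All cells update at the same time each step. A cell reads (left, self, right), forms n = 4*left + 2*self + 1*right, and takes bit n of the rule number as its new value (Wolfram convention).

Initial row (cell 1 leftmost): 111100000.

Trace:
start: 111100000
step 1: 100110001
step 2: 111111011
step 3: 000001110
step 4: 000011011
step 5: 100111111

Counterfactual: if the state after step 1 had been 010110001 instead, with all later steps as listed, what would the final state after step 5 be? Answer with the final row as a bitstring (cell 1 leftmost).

100111111

state after step 1 := 010110001
step 2: 111111011
step 3: 000001110
step 4: 000011011
step 5: 100111111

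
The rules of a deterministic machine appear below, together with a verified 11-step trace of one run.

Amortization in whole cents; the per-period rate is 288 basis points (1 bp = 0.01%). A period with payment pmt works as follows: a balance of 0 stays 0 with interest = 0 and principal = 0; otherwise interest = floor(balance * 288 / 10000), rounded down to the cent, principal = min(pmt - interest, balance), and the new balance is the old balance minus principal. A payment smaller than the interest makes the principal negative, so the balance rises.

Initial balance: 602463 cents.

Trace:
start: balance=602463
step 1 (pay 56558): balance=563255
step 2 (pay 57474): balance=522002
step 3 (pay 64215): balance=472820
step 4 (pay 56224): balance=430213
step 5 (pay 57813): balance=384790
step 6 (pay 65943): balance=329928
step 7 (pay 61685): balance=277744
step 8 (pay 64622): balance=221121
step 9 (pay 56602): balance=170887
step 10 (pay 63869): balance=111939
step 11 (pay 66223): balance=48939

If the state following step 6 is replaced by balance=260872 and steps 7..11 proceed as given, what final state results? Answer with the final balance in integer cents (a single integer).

state after step 6 := balance=260872
step 7 (pay 61685): balance=206700
step 8 (pay 64622): balance=148030
step 9 (pay 56602): balance=95691
step 10 (pay 63869): balance=34577
step 11 (pay 66223): balance=0

0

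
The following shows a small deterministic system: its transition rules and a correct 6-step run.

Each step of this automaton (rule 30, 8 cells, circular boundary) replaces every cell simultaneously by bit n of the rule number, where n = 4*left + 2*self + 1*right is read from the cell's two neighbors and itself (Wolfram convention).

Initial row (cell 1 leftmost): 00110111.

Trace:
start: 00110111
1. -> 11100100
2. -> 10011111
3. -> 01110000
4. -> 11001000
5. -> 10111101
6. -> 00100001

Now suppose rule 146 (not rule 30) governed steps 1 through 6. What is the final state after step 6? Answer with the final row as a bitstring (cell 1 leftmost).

10100101

(re-executing steps 1..6 under rule 146; state before step 1: 00110111)
1. -> 11000010
2. -> 00100100
3. -> 01011010
4. -> 10000001
5. -> 01000010
6. -> 10100101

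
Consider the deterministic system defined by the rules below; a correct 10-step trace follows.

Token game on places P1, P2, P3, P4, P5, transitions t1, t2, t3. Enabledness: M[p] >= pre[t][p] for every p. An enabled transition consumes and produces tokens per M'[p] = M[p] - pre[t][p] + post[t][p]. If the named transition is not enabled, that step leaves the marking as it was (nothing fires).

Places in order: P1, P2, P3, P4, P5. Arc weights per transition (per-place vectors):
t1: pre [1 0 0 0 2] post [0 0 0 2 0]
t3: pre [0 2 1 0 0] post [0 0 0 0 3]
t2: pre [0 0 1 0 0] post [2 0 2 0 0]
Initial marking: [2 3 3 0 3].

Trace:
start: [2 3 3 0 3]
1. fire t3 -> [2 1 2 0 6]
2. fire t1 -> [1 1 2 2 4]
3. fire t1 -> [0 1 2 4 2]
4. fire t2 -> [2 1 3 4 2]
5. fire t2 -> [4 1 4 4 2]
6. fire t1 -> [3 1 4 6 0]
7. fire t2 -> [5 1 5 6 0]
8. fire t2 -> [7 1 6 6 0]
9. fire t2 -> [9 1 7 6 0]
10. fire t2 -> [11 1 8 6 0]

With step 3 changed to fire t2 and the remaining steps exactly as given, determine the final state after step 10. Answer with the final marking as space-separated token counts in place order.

14 1 9 4 2

(re-executing from step 3 with the substitution; state before step 3: [1 1 2 2 4])
3. fire t2 -> [3 1 3 2 4]
4. fire t2 -> [5 1 4 2 4]
5. fire t2 -> [7 1 5 2 4]
6. fire t1 -> [6 1 5 4 2]
7. fire t2 -> [8 1 6 4 2]
8. fire t2 -> [10 1 7 4 2]
9. fire t2 -> [12 1 8 4 2]
10. fire t2 -> [14 1 9 4 2]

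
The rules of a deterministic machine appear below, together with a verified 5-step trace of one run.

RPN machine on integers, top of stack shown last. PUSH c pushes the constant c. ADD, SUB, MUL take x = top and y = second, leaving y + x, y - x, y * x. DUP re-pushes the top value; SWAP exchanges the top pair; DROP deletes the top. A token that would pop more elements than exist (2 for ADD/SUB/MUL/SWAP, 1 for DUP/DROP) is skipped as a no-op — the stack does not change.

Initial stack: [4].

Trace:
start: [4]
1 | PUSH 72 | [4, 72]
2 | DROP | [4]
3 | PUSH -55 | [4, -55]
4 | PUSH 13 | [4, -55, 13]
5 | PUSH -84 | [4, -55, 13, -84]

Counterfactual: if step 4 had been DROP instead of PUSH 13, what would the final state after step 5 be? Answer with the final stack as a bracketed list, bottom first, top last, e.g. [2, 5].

[4, -84]

(re-executing from step 4 with the substitution; state before step 4: [4, -55])
4 | DROP | [4]
5 | PUSH -84 | [4, -84]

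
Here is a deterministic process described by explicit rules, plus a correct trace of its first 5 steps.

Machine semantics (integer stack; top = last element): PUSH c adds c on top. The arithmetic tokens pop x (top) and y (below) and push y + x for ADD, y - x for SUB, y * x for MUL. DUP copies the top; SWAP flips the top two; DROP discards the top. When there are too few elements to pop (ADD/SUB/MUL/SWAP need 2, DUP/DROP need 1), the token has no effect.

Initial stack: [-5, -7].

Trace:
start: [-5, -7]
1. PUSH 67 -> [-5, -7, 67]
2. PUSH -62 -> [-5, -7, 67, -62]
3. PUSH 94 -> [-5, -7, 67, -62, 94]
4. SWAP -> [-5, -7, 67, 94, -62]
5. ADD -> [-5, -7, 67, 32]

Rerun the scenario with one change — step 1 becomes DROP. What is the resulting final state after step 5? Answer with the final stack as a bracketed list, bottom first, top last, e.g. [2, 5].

(re-executing from step 1 with the substitution; state before step 1: [-5, -7])
1. DROP -> [-5]
2. PUSH -62 -> [-5, -62]
3. PUSH 94 -> [-5, -62, 94]
4. SWAP -> [-5, 94, -62]
5. ADD -> [-5, 32]

[-5, 32]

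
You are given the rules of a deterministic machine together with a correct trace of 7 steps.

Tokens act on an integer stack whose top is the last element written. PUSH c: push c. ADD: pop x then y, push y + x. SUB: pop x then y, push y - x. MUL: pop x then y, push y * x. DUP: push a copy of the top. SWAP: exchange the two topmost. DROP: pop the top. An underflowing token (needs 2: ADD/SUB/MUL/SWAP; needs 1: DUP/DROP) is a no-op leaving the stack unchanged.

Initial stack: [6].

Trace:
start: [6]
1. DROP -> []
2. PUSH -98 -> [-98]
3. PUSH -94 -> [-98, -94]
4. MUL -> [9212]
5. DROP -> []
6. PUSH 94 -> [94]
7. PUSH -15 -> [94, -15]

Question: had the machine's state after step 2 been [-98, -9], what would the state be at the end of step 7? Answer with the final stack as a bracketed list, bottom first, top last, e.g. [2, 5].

[-98, 94, -15]

state after step 2 := [-98, -9]
3. PUSH -94 -> [-98, -9, -94]
4. MUL -> [-98, 846]
5. DROP -> [-98]
6. PUSH 94 -> [-98, 94]
7. PUSH -15 -> [-98, 94, -15]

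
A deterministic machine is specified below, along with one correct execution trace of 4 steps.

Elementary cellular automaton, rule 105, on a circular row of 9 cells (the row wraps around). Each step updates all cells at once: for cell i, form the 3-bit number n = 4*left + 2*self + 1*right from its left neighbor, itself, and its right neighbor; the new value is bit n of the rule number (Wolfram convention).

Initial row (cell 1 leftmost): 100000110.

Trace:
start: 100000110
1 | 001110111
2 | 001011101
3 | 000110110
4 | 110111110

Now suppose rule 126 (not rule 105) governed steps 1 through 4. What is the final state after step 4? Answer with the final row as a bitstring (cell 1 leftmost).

100000111

(re-executing steps 1..4 under rule 126; state before step 1: 100000110)
1 | 110001111
2 | 011011000
3 | 111111100
4 | 100000111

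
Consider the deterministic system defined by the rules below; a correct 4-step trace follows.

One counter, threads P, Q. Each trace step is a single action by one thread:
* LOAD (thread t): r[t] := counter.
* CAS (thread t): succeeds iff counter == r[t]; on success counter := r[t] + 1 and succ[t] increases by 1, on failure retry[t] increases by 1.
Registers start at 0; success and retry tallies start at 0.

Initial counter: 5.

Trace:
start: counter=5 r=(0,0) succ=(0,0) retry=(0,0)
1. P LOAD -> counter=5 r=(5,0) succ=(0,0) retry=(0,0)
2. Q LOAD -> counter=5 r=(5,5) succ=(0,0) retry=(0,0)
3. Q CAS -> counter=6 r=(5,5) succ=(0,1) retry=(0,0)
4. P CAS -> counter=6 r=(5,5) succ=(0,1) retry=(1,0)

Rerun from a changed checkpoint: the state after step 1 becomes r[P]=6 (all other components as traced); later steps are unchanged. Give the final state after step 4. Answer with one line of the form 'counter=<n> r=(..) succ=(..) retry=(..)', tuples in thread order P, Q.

counter=7 r=(6,5) succ=(1,1) retry=(0,0)

state after step 1 := counter=5 r=(6,0) succ=(0,0) retry=(0,0)
2. Q LOAD -> counter=5 r=(6,5) succ=(0,0) retry=(0,0)
3. Q CAS -> counter=6 r=(6,5) succ=(0,1) retry=(0,0)
4. P CAS -> counter=7 r=(6,5) succ=(1,1) retry=(0,0)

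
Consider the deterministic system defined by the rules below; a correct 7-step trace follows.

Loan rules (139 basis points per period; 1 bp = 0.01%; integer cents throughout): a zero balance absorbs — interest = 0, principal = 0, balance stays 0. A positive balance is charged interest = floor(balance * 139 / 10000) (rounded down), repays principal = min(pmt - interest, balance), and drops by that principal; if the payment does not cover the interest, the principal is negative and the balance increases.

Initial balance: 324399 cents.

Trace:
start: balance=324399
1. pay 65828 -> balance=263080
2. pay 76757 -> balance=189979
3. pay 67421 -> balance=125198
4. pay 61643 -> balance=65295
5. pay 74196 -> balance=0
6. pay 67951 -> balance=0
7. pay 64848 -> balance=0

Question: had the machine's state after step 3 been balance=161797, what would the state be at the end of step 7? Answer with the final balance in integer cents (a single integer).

0

state after step 3 := balance=161797
4. pay 61643 -> balance=102402
5. pay 74196 -> balance=29629
6. pay 67951 -> balance=0
7. pay 64848 -> balance=0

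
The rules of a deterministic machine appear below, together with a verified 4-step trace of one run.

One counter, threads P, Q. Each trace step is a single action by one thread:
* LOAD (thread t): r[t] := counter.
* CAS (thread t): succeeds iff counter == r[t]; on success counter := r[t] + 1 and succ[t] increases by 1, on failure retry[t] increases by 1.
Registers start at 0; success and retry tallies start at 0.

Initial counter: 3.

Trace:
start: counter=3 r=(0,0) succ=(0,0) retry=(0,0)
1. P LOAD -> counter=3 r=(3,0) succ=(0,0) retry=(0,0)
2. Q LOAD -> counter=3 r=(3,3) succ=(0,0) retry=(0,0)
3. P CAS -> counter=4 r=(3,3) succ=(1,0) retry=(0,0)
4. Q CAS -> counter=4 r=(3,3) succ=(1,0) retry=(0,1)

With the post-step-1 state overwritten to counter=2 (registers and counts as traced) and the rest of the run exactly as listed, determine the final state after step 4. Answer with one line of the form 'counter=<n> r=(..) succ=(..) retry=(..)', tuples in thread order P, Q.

counter=3 r=(3,2) succ=(0,1) retry=(1,0)

state after step 1 := counter=2 r=(3,0) succ=(0,0) retry=(0,0)
2. Q LOAD -> counter=2 r=(3,2) succ=(0,0) retry=(0,0)
3. P CAS -> counter=2 r=(3,2) succ=(0,0) retry=(1,0)
4. Q CAS -> counter=3 r=(3,2) succ=(0,1) retry=(1,0)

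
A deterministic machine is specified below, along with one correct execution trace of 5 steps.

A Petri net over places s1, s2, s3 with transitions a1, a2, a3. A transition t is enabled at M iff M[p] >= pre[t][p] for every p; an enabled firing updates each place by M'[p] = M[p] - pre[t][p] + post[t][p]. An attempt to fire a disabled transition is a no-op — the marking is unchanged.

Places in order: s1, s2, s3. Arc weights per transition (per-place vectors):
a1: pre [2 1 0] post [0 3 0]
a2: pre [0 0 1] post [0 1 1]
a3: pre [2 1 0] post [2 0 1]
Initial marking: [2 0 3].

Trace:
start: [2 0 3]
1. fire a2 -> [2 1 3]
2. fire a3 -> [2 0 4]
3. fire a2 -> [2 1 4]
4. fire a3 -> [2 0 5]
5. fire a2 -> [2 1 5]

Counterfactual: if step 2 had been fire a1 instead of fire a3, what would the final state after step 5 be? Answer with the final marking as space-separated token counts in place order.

0 5 3

(re-executing from step 2 with the substitution; state before step 2: [2 1 3])
2. fire a1 -> [0 3 3]
3. fire a2 -> [0 4 3]
4. fire a3 -> [0 4 3]
5. fire a2 -> [0 5 3]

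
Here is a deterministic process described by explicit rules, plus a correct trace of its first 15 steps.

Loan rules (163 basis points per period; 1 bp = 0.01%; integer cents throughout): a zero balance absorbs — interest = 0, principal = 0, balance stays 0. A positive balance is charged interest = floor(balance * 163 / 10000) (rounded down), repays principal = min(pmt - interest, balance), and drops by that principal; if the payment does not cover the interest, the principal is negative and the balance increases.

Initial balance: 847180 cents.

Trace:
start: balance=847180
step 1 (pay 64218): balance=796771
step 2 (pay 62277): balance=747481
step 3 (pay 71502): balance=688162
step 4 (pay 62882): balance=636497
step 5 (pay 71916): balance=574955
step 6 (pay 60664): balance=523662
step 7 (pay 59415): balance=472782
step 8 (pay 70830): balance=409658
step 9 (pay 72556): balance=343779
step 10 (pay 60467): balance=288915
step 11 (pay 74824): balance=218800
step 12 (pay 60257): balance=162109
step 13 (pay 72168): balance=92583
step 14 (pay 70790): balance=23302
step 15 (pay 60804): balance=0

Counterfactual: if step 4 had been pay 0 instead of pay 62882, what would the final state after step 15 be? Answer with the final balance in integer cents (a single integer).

(re-executing from step 4 with the substitution; state before step 4: balance=688162)
step 4 (pay 0): balance=699379
step 5 (pay 71916): balance=638862
step 6 (pay 60664): balance=588611
step 7 (pay 59415): balance=538790
step 8 (pay 70830): balance=476742
step 9 (pay 72556): balance=411956
step 10 (pay 60467): balance=358203
step 11 (pay 74824): balance=289217
step 12 (pay 60257): balance=233674
step 13 (pay 72168): balance=165314
step 14 (pay 70790): balance=97218
step 15 (pay 60804): balance=37998

37998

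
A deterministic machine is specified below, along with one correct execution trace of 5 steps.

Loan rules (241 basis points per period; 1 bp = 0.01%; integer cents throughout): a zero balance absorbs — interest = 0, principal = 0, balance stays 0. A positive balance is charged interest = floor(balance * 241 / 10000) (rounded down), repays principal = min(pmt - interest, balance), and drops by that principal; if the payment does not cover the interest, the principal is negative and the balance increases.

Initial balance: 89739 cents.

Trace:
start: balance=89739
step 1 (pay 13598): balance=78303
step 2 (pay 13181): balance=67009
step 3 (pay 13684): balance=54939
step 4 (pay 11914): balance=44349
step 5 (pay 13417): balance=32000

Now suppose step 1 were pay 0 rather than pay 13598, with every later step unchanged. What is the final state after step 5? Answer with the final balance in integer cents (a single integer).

(re-executing from step 1 with the substitution; state before step 1: balance=89739)
step 1 (pay 0): balance=91901
step 2 (pay 13181): balance=80934
step 3 (pay 13684): balance=69200
step 4 (pay 11914): balance=58953
step 5 (pay 13417): balance=46956

46956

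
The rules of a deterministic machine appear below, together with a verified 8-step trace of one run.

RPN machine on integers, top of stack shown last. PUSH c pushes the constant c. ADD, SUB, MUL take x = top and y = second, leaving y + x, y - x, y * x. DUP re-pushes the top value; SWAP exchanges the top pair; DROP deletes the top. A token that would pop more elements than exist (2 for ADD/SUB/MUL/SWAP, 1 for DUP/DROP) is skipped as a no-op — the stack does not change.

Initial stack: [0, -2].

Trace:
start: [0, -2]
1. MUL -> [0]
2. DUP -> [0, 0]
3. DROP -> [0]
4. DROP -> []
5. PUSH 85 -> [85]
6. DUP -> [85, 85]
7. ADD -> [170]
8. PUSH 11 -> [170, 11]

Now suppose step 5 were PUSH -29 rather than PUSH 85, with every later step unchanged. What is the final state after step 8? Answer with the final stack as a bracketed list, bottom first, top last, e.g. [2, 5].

(re-executing from step 5 with the substitution; state before step 5: [])
5. PUSH -29 -> [-29]
6. DUP -> [-29, -29]
7. ADD -> [-58]
8. PUSH 11 -> [-58, 11]

[-58, 11]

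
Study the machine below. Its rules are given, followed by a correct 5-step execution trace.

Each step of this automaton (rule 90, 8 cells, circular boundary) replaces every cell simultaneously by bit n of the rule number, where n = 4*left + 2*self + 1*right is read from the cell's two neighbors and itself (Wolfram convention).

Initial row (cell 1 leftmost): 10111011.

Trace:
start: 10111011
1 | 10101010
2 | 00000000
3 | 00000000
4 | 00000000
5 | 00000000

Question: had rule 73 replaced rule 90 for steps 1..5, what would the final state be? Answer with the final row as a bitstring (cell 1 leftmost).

11111111

(re-executing steps 1..5 under rule 73; state before step 1: 10111011)
1 | 10101010
2 | 00000000
3 | 11111111
4 | 00000000
5 | 11111111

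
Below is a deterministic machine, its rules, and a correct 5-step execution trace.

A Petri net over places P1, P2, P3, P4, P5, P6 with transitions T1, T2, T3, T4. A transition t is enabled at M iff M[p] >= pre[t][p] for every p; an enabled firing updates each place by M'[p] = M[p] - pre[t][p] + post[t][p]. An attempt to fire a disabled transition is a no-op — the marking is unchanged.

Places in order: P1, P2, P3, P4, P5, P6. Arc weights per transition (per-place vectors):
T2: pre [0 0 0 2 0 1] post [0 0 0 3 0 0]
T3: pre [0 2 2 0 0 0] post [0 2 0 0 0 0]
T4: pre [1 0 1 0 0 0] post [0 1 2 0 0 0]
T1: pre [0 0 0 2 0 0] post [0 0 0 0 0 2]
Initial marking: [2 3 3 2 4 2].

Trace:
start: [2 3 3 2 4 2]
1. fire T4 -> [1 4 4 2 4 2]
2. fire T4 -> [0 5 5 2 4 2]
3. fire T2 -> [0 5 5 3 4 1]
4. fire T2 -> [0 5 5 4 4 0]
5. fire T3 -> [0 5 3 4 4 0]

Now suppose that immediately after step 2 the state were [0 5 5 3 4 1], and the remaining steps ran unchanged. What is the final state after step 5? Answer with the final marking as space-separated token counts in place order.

state after step 2 := [0 5 5 3 4 1]
3. fire T2 -> [0 5 5 4 4 0]
4. fire T2 -> [0 5 5 4 4 0]
5. fire T3 -> [0 5 3 4 4 0]

0 5 3 4 4 0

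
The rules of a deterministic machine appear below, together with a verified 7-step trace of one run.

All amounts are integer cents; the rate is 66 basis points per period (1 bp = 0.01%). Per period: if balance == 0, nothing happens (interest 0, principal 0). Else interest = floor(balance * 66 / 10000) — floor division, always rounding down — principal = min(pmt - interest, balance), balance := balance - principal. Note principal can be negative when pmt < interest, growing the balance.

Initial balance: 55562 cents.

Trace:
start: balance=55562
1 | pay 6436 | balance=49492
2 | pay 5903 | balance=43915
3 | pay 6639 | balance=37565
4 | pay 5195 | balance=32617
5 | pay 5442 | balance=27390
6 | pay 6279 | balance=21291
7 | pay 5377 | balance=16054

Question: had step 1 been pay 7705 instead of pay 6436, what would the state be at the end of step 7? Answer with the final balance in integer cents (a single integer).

14735

(re-executing from step 1 with the substitution; state before step 1: balance=55562)
1 | pay 7705 | balance=48223
2 | pay 5903 | balance=42638
3 | pay 6639 | balance=36280
4 | pay 5195 | balance=31324
5 | pay 5442 | balance=26088
6 | pay 6279 | balance=19981
7 | pay 5377 | balance=14735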